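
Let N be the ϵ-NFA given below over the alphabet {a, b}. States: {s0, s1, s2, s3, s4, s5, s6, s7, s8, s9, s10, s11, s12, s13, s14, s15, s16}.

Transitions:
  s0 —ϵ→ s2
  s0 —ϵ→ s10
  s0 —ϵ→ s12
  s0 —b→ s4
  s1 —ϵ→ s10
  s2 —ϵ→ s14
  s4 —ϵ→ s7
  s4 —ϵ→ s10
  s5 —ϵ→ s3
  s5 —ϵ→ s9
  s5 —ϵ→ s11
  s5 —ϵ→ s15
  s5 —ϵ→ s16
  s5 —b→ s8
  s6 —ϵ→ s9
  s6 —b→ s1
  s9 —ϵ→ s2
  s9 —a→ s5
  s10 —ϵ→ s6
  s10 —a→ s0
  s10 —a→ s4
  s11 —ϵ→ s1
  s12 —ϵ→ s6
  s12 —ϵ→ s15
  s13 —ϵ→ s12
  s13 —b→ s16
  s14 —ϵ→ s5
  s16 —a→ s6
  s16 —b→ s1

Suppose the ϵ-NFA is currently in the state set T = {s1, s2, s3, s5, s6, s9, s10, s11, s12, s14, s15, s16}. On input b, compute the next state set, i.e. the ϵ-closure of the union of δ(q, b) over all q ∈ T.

{s1, s2, s3, s5, s6, s8, s9, s10, s11, s14, s15, s16}

s5 on b → {s8}.
s6 on b → {s1}.
s16 on b → {s1}.
No b-transition from s1, s2, s3, s9, s10, s11, s12, s14, s15.
Union after reading b: {s1, s8}.
Now take the ϵ-closure:
From s1 via ϵ: add s10.
From s10 via ϵ: add s6.
From s6 via ϵ: add s9.
From s9 via ϵ: add s2.
From s2 via ϵ: add s14.
From s14 via ϵ: add s5.
From s5 via ϵ: add s3, s11, s15, s16.
No new states can be added; the closed set is {s1, s2, s3, s5, s6, s8, s9, s10, s11, s14, s15, s16}.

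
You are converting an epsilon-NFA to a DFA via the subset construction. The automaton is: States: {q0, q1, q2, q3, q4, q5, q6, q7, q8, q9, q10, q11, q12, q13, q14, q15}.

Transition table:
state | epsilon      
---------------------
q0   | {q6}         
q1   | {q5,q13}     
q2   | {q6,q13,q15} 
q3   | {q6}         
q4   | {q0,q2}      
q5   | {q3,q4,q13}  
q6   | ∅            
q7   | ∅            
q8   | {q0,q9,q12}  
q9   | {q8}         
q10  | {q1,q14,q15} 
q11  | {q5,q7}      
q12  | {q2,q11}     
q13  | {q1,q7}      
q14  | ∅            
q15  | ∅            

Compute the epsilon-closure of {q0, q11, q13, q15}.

Start with {q0, q11, q13, q15}.
From q0 via epsilon: add q6.
From q11 via epsilon: add q5, q7.
From q13 via epsilon: add q1.
From q5 via epsilon: add q3, q4.
From q4 via epsilon: add q2.
No new states can be added; the closed set is {q0, q1, q2, q3, q4, q5, q6, q7, q11, q13, q15}.

{q0, q1, q2, q3, q4, q5, q6, q7, q11, q13, q15}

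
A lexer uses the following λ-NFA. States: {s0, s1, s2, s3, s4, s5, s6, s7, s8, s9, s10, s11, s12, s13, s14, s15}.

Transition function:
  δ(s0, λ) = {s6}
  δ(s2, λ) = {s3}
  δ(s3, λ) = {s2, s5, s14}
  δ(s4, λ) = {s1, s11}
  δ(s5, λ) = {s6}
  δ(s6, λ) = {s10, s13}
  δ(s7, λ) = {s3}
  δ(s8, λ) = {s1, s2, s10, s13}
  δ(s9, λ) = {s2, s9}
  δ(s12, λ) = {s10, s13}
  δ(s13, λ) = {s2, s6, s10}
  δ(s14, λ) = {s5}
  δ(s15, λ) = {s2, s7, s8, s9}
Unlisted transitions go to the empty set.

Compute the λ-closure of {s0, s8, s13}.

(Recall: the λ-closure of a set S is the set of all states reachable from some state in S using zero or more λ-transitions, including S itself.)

Start with {s0, s8, s13}.
From s0 via λ: add s6.
From s8 via λ: add s1, s2, s10.
From s2 via λ: add s3.
From s3 via λ: add s5, s14.
No new states can be added; the closed set is {s0, s1, s2, s3, s5, s6, s8, s10, s13, s14}.

{s0, s1, s2, s3, s5, s6, s8, s10, s13, s14}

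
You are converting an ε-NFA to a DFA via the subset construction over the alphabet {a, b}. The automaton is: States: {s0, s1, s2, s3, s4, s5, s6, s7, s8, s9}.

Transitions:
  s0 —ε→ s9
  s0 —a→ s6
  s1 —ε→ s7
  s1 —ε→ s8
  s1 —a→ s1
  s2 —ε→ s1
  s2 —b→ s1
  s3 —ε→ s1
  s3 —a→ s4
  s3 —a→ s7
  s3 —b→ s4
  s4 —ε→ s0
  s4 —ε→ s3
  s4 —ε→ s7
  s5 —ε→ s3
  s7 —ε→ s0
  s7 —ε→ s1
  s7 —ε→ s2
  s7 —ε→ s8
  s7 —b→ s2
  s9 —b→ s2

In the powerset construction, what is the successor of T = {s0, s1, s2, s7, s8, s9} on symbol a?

{s0, s1, s2, s6, s7, s8, s9}

s0 on a → {s6}.
s1 on a → {s1}.
No a-transition from s2, s7, s8, s9.
Union after reading a: {s1, s6}.
Now take the ε-closure:
From s1 via ε: add s7, s8.
From s7 via ε: add s0, s2.
From s0 via ε: add s9.
No new states can be added; the closed set is {s0, s1, s2, s6, s7, s8, s9}.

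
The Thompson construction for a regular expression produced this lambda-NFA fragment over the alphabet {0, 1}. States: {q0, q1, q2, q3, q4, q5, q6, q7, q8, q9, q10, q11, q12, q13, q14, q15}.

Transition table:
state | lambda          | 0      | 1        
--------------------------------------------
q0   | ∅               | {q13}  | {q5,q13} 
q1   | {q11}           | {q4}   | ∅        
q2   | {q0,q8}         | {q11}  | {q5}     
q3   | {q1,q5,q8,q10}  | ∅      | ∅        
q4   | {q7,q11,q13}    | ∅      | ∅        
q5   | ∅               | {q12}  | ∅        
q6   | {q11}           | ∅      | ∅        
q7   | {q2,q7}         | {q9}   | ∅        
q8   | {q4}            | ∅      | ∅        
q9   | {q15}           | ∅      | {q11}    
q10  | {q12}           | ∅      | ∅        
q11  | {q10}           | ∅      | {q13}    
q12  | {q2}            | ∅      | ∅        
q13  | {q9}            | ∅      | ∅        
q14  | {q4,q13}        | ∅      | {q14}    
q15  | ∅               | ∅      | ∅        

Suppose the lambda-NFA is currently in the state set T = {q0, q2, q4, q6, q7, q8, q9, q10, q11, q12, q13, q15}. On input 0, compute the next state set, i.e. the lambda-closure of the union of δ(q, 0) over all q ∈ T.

{q0, q2, q4, q7, q8, q9, q10, q11, q12, q13, q15}

q0 on 0 → {q13}.
q2 on 0 → {q11}.
q7 on 0 → {q9}.
No 0-transition from q4, q6, q8, q9, q10, q11, q12, q13, q15.
Union after reading 0: {q9, q11, q13}.
Now take the lambda-closure:
From q9 via lambda: add q15.
From q11 via lambda: add q10.
From q10 via lambda: add q12.
From q12 via lambda: add q2.
From q2 via lambda: add q0, q8.
From q8 via lambda: add q4.
From q4 via lambda: add q7.
No new states can be added; the closed set is {q0, q2, q4, q7, q8, q9, q10, q11, q12, q13, q15}.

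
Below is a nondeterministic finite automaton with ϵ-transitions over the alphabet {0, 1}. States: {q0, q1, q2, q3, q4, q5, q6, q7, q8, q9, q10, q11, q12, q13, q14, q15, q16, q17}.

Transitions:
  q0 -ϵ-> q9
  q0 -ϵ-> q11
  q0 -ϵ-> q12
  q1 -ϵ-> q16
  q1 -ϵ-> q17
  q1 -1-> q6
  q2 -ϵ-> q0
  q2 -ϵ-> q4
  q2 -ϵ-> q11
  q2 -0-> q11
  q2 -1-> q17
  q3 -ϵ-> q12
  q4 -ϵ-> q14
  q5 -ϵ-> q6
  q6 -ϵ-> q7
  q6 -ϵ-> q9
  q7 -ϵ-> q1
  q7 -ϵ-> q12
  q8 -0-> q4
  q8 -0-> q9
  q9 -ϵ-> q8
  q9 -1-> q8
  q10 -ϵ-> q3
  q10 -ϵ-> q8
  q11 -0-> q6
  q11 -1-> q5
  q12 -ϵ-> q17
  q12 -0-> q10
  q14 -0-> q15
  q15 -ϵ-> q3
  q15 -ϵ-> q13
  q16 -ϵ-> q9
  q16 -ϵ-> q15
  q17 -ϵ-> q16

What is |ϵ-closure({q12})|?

8

Start with {q12}.
From q12 via ϵ: add q17.
From q17 via ϵ: add q16.
From q16 via ϵ: add q9, q15.
From q9 via ϵ: add q8.
From q15 via ϵ: add q3, q13.
ϵ-closure = {q3, q8, q9, q12, q13, q15, q16, q17}, which has 8 states.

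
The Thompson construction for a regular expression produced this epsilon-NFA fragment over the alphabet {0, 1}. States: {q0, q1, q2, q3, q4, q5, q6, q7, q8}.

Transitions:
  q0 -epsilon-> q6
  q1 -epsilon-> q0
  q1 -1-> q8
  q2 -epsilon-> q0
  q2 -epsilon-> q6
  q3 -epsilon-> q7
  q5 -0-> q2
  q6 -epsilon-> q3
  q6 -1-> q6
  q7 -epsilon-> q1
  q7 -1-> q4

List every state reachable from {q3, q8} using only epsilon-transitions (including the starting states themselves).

Start with {q3, q8}.
From q3 via epsilon: add q7.
From q7 via epsilon: add q1.
From q1 via epsilon: add q0.
From q0 via epsilon: add q6.
No new states can be added; the closed set is {q0, q1, q3, q6, q7, q8}.

{q0, q1, q3, q6, q7, q8}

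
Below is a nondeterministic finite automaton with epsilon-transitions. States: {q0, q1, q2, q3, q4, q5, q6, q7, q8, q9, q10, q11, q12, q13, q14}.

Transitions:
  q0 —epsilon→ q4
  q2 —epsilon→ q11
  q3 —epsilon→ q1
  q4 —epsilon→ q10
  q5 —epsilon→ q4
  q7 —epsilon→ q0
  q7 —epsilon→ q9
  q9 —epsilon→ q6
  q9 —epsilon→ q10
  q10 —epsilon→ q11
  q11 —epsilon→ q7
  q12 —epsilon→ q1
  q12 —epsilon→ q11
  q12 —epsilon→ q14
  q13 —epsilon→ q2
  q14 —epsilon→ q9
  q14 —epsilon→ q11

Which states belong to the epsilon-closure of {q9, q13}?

{q0, q2, q4, q6, q7, q9, q10, q11, q13}

Start with {q9, q13}.
From q9 via epsilon: add q6, q10.
From q13 via epsilon: add q2.
From q2 via epsilon: add q11.
From q11 via epsilon: add q7.
From q7 via epsilon: add q0.
From q0 via epsilon: add q4.
No new states can be added; the closed set is {q0, q2, q4, q6, q7, q9, q10, q11, q13}.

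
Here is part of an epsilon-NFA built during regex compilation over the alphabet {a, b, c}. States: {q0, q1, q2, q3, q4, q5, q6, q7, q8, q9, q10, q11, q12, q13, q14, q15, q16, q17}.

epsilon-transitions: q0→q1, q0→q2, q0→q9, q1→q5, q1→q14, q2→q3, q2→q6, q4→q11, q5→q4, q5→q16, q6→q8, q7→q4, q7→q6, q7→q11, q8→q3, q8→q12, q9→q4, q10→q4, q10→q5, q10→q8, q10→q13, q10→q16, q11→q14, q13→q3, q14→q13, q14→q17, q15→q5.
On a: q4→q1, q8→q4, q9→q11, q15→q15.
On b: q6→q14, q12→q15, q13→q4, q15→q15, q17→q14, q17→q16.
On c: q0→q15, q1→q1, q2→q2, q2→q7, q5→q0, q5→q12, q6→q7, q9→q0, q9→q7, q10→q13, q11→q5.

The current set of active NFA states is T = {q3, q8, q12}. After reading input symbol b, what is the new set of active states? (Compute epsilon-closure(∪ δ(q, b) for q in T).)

q12 on b → {q15}.
No b-transition from q3, q8.
Union after reading b: {q15}.
Now take the epsilon-closure:
From q15 via epsilon: add q5.
From q5 via epsilon: add q4, q16.
From q4 via epsilon: add q11.
From q11 via epsilon: add q14.
From q14 via epsilon: add q13, q17.
From q13 via epsilon: add q3.
No new states can be added; the closed set is {q3, q4, q5, q11, q13, q14, q15, q16, q17}.

{q3, q4, q5, q11, q13, q14, q15, q16, q17}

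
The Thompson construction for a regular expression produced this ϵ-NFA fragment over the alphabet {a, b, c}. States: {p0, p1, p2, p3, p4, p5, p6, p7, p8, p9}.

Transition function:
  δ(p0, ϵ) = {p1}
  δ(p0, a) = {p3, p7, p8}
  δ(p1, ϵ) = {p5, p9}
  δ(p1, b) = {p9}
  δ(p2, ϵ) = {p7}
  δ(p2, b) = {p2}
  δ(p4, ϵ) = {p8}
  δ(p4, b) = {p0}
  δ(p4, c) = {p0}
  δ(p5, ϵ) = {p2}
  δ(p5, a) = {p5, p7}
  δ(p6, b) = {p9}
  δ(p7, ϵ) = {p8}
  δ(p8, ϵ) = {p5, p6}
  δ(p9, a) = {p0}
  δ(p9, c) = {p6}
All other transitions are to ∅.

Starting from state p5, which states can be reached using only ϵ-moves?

Start with {p5}.
From p5 via ϵ: add p2.
From p2 via ϵ: add p7.
From p7 via ϵ: add p8.
From p8 via ϵ: add p6.
No new states can be added; the closed set is {p2, p5, p6, p7, p8}.

{p2, p5, p6, p7, p8}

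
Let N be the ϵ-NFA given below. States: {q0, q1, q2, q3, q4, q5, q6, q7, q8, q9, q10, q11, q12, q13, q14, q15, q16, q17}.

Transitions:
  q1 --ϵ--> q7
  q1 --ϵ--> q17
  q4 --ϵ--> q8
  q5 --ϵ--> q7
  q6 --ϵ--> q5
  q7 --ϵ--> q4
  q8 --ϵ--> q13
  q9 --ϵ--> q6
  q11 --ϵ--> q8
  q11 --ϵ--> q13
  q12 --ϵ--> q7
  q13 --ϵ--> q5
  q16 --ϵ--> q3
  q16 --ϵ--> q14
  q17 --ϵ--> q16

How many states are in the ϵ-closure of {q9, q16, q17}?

11

Start with {q9, q16, q17}.
From q9 via ϵ: add q6.
From q16 via ϵ: add q3, q14.
From q6 via ϵ: add q5.
From q5 via ϵ: add q7.
From q7 via ϵ: add q4.
From q4 via ϵ: add q8.
From q8 via ϵ: add q13.
ϵ-closure = {q3, q4, q5, q6, q7, q8, q9, q13, q14, q16, q17}, which has 11 states.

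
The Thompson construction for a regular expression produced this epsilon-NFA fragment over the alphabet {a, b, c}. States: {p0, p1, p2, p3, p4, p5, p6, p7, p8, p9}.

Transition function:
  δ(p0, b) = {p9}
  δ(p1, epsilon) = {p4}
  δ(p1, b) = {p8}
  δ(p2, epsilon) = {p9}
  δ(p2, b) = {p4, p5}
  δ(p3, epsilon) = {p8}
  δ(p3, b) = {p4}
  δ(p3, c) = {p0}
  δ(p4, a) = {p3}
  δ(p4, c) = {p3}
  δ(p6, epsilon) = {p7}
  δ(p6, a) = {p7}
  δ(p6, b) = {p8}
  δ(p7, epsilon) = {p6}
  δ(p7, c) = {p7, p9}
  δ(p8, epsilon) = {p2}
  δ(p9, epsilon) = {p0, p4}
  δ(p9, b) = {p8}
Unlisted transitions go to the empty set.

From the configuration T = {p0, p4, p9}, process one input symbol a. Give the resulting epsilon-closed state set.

{p0, p2, p3, p4, p8, p9}

p4 on a → {p3}.
No a-transition from p0, p9.
Union after reading a: {p3}.
Now take the epsilon-closure:
From p3 via epsilon: add p8.
From p8 via epsilon: add p2.
From p2 via epsilon: add p9.
From p9 via epsilon: add p0, p4.
No new states can be added; the closed set is {p0, p2, p3, p4, p8, p9}.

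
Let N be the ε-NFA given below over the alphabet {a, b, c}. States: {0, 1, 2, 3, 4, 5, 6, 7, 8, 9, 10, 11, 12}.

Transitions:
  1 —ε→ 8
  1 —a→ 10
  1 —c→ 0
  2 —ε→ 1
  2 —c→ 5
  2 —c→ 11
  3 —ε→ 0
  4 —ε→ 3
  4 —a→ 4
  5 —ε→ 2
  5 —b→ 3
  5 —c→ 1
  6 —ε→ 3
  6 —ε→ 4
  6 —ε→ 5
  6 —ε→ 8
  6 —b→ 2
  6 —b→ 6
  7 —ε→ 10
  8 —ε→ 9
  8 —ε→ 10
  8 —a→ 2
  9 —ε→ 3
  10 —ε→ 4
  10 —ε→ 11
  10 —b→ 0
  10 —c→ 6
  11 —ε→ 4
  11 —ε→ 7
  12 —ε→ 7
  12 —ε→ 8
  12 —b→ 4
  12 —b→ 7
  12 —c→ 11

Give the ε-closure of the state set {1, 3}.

{0, 1, 3, 4, 7, 8, 9, 10, 11}

Start with {1, 3}.
From 1 via ε: add 8.
From 3 via ε: add 0.
From 8 via ε: add 9, 10.
From 10 via ε: add 4, 11.
From 11 via ε: add 7.
No new states can be added; the closed set is {0, 1, 3, 4, 7, 8, 9, 10, 11}.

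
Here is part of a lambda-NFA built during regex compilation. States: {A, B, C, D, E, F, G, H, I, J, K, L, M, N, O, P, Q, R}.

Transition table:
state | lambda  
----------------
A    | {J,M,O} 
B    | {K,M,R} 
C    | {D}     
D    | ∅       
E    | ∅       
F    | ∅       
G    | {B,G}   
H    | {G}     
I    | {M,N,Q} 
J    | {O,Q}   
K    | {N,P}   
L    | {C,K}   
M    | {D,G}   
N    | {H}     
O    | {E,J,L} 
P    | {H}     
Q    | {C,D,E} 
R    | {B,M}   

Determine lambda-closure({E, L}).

Start with {E, L}.
From L via lambda: add C, K.
From C via lambda: add D.
From K via lambda: add N, P.
From N via lambda: add H.
From H via lambda: add G.
From G via lambda: add B.
From B via lambda: add M, R.
No new states can be added; the closed set is {B, C, D, E, G, H, K, L, M, N, P, R}.

{B, C, D, E, G, H, K, L, M, N, P, R}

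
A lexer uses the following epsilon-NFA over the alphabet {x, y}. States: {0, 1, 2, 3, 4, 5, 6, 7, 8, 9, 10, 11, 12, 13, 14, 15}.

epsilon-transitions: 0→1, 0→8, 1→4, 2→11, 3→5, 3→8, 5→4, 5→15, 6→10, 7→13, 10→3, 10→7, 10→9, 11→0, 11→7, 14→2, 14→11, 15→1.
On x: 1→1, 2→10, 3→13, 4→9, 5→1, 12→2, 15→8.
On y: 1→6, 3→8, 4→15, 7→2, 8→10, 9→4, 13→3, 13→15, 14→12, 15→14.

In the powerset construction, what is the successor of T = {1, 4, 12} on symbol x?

{0, 1, 2, 4, 7, 8, 9, 11, 13}

1 on x → {1}.
4 on x → {9}.
12 on x → {2}.
Union after reading x: {1, 2, 9}.
Now take the epsilon-closure:
From 1 via epsilon: add 4.
From 2 via epsilon: add 11.
From 11 via epsilon: add 0, 7.
From 0 via epsilon: add 8.
From 7 via epsilon: add 13.
No new states can be added; the closed set is {0, 1, 2, 4, 7, 8, 9, 11, 13}.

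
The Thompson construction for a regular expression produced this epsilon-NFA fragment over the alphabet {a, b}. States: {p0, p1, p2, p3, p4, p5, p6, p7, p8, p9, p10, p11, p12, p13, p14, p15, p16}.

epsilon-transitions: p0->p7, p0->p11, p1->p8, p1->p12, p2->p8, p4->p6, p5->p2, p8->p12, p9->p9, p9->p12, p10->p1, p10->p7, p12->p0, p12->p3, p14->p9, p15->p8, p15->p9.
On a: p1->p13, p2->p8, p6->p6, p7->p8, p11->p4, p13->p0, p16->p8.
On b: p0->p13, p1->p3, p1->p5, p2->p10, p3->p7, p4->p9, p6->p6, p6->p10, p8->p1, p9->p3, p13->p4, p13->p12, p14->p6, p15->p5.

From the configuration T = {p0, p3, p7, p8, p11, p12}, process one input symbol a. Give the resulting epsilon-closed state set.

p7 on a → {p8}.
p11 on a → {p4}.
No a-transition from p0, p3, p8, p12.
Union after reading a: {p4, p8}.
Now take the epsilon-closure:
From p4 via epsilon: add p6.
From p8 via epsilon: add p12.
From p12 via epsilon: add p0, p3.
From p0 via epsilon: add p7, p11.
No new states can be added; the closed set is {p0, p3, p4, p6, p7, p8, p11, p12}.

{p0, p3, p4, p6, p7, p8, p11, p12}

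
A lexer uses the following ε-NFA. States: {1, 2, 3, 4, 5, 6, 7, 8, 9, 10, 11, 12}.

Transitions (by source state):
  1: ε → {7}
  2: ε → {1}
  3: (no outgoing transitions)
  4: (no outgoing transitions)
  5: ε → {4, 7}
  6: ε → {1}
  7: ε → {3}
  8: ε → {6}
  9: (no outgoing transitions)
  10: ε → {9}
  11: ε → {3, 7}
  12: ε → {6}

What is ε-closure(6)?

Start with {6}.
From 6 via ε: add 1.
From 1 via ε: add 7.
From 7 via ε: add 3.
No new states can be added; the closed set is {1, 3, 6, 7}.

{1, 3, 6, 7}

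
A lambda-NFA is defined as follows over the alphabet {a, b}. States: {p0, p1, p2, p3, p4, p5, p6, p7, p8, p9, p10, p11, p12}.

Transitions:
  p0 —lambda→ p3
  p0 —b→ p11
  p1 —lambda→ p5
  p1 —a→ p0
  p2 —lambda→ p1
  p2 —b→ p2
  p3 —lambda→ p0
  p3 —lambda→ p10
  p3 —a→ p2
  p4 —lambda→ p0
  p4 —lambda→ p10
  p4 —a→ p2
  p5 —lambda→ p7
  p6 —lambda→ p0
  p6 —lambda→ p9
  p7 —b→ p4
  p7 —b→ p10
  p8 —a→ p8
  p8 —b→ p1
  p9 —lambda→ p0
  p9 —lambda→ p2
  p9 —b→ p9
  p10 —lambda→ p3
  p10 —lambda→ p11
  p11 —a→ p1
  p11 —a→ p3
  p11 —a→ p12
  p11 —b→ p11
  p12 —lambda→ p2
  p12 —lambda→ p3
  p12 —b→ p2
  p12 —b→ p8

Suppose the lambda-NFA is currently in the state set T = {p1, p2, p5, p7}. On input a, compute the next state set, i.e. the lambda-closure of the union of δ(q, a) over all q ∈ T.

{p0, p3, p10, p11}

p1 on a → {p0}.
No a-transition from p2, p5, p7.
Union after reading a: {p0}.
Now take the lambda-closure:
From p0 via lambda: add p3.
From p3 via lambda: add p10.
From p10 via lambda: add p11.
No new states can be added; the closed set is {p0, p3, p10, p11}.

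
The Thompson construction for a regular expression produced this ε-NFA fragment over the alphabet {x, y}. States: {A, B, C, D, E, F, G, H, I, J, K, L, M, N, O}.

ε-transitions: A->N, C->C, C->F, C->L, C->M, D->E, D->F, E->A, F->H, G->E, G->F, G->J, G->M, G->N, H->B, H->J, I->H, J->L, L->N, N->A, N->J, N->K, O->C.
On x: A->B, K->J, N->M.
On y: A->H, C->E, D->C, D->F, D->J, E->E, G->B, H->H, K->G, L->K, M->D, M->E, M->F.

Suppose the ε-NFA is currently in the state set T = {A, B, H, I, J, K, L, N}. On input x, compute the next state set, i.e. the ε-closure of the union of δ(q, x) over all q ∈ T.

A on x → {B}.
K on x → {J}.
N on x → {M}.
No x-transition from B, H, I, J, L.
Union after reading x: {B, J, M}.
Now take the ε-closure:
From J via ε: add L.
From L via ε: add N.
From N via ε: add A, K.
No new states can be added; the closed set is {A, B, J, K, L, M, N}.

{A, B, J, K, L, M, N}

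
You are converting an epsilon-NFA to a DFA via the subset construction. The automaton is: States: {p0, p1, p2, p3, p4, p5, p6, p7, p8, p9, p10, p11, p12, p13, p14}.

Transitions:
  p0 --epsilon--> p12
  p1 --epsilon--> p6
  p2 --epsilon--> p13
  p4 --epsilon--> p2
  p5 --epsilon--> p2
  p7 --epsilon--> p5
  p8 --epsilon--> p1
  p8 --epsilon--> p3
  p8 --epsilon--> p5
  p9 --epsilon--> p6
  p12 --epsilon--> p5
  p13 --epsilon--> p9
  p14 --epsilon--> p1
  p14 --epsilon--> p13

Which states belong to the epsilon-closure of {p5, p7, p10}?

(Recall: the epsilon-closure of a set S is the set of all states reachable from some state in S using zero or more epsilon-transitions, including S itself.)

Start with {p5, p7, p10}.
From p5 via epsilon: add p2.
From p2 via epsilon: add p13.
From p13 via epsilon: add p9.
From p9 via epsilon: add p6.
No new states can be added; the closed set is {p2, p5, p6, p7, p9, p10, p13}.

{p2, p5, p6, p7, p9, p10, p13}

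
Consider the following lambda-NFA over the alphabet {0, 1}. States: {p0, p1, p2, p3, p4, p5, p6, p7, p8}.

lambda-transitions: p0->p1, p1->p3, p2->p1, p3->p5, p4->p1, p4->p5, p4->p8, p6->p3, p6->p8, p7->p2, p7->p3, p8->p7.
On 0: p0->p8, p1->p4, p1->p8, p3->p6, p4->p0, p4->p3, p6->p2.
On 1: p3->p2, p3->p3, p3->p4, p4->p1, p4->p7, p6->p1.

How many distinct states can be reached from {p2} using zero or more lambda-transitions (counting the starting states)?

4

Start with {p2}.
From p2 via lambda: add p1.
From p1 via lambda: add p3.
From p3 via lambda: add p5.
lambda-closure = {p1, p2, p3, p5}, which has 4 states.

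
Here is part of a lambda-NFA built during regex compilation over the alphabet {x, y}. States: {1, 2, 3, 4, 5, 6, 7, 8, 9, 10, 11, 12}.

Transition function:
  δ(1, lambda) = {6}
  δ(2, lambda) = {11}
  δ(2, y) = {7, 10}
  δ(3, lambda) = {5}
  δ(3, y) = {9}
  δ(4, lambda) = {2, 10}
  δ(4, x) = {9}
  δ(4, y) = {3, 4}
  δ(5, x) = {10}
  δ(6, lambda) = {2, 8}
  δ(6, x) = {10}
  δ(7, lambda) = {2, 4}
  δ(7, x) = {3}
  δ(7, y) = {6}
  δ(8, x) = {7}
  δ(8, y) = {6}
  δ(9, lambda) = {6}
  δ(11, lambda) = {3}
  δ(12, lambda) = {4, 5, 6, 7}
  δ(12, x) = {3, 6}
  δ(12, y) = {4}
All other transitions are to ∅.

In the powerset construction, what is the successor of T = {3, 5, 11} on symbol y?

3 on y → {9}.
No y-transition from 5, 11.
Union after reading y: {9}.
Now take the lambda-closure:
From 9 via lambda: add 6.
From 6 via lambda: add 2, 8.
From 2 via lambda: add 11.
From 11 via lambda: add 3.
From 3 via lambda: add 5.
No new states can be added; the closed set is {2, 3, 5, 6, 8, 9, 11}.

{2, 3, 5, 6, 8, 9, 11}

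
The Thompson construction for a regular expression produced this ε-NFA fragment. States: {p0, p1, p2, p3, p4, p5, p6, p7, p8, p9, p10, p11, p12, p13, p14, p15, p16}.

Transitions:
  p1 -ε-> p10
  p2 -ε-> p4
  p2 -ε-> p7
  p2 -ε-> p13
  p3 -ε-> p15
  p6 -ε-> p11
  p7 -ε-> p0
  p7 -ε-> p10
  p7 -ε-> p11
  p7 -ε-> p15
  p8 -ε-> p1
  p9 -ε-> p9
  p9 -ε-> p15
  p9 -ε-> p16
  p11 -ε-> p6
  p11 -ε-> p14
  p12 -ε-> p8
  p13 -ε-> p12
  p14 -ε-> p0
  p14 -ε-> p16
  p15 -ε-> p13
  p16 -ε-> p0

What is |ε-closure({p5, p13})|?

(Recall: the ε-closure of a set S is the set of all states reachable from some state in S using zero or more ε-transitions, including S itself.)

Start with {p5, p13}.
From p13 via ε: add p12.
From p12 via ε: add p8.
From p8 via ε: add p1.
From p1 via ε: add p10.
ε-closure = {p1, p5, p8, p10, p12, p13}, which has 6 states.

6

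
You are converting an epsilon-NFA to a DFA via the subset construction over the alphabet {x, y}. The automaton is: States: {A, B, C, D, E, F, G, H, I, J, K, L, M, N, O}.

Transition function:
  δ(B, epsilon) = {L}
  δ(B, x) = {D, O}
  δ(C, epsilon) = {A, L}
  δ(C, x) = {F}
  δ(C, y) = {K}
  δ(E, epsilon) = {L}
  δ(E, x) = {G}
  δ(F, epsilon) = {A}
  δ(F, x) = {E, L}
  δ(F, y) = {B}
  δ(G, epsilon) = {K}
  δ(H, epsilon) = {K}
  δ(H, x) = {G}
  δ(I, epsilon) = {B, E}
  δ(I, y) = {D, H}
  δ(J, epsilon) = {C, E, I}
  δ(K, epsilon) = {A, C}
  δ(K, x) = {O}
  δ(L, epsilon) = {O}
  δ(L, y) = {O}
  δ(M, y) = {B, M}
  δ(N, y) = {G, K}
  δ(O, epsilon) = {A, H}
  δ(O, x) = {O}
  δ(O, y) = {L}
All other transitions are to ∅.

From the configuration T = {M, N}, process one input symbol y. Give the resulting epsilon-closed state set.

{A, B, C, G, H, K, L, M, O}

M on y → {B, M}.
N on y → {G, K}.
Union after reading y: {B, G, K, M}.
Now take the epsilon-closure:
From B via epsilon: add L.
From K via epsilon: add A, C.
From L via epsilon: add O.
From O via epsilon: add H.
No new states can be added; the closed set is {A, B, C, G, H, K, L, M, O}.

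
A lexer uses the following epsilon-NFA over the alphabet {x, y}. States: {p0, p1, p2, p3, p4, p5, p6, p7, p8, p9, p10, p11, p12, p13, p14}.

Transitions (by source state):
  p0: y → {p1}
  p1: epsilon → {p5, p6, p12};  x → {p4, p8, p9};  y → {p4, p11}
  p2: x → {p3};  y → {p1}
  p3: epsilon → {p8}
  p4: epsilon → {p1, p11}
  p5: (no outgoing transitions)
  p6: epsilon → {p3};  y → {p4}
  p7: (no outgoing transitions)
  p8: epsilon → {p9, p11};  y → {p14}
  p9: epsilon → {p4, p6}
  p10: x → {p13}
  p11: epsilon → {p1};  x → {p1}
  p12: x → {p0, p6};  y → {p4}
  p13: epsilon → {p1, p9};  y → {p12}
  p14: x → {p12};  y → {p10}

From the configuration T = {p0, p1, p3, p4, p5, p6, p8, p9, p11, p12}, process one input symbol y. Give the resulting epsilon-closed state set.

{p1, p3, p4, p5, p6, p8, p9, p11, p12, p14}

p0 on y → {p1}.
p1 on y → {p4, p11}.
p6 on y → {p4}.
p8 on y → {p14}.
p12 on y → {p4}.
No y-transition from p3, p4, p5, p9, p11.
Union after reading y: {p1, p4, p11, p14}.
Now take the epsilon-closure:
From p1 via epsilon: add p5, p6, p12.
From p6 via epsilon: add p3.
From p3 via epsilon: add p8.
From p8 via epsilon: add p9.
No new states can be added; the closed set is {p1, p3, p4, p5, p6, p8, p9, p11, p12, p14}.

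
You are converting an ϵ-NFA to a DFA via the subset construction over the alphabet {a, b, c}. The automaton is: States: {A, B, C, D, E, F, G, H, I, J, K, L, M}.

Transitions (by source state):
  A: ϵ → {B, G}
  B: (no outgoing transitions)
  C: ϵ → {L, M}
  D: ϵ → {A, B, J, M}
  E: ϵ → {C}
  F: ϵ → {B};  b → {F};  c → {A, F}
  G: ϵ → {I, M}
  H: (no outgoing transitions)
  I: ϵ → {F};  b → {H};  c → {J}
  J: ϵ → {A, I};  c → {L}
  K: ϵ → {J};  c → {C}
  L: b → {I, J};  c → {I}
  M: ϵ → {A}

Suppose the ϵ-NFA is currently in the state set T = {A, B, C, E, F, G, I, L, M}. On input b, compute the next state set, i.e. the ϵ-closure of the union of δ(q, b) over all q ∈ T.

{A, B, F, G, H, I, J, M}

F on b → {F}.
I on b → {H}.
L on b → {I, J}.
No b-transition from A, B, C, E, G, M.
Union after reading b: {F, H, I, J}.
Now take the ϵ-closure:
From F via ϵ: add B.
From J via ϵ: add A.
From A via ϵ: add G.
From G via ϵ: add M.
No new states can be added; the closed set is {A, B, F, G, H, I, J, M}.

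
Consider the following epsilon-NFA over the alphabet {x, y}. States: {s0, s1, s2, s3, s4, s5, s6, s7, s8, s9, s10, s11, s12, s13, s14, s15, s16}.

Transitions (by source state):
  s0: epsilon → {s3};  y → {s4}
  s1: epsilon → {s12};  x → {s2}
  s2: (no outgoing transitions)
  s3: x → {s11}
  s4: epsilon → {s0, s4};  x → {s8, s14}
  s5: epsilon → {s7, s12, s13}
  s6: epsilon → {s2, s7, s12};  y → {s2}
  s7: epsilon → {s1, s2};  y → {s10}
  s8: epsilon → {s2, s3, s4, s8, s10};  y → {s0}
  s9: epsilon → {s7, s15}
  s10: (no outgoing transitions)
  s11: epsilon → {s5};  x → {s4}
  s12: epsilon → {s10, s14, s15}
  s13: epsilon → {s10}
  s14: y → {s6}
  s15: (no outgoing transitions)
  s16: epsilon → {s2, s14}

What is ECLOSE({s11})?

{s1, s2, s5, s7, s10, s11, s12, s13, s14, s15}

Start with {s11}.
From s11 via epsilon: add s5.
From s5 via epsilon: add s7, s12, s13.
From s7 via epsilon: add s1, s2.
From s12 via epsilon: add s10, s14, s15.
No new states can be added; the closed set is {s1, s2, s5, s7, s10, s11, s12, s13, s14, s15}.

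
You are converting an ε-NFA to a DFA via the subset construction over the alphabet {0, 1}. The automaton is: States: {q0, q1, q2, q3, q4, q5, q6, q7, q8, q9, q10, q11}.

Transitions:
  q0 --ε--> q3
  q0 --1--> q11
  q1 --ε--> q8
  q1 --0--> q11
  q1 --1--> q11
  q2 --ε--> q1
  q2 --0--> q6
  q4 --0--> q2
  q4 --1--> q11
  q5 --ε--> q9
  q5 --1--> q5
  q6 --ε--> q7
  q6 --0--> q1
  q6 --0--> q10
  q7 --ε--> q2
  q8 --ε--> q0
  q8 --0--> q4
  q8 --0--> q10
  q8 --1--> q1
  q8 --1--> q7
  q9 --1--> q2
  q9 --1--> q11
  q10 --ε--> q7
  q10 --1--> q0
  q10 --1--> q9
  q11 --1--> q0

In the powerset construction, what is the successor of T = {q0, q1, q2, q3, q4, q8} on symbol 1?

{q0, q1, q2, q3, q7, q8, q11}

q0 on 1 → {q11}.
q1 on 1 → {q11}.
q4 on 1 → {q11}.
q8 on 1 → {q1, q7}.
No 1-transition from q2, q3.
Union after reading 1: {q1, q7, q11}.
Now take the ε-closure:
From q1 via ε: add q8.
From q7 via ε: add q2.
From q8 via ε: add q0.
From q0 via ε: add q3.
No new states can be added; the closed set is {q0, q1, q2, q3, q7, q8, q11}.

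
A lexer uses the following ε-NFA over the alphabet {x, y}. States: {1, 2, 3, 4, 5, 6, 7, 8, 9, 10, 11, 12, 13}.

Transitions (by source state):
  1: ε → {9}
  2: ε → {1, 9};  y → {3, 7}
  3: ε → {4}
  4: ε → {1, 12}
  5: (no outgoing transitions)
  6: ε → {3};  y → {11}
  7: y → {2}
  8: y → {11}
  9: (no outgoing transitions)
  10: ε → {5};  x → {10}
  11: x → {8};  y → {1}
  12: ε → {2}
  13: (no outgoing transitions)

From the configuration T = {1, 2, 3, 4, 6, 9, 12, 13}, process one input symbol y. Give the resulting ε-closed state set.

{1, 2, 3, 4, 7, 9, 11, 12}

2 on y → {3, 7}.
6 on y → {11}.
No y-transition from 1, 3, 4, 9, 12, 13.
Union after reading y: {3, 7, 11}.
Now take the ε-closure:
From 3 via ε: add 4.
From 4 via ε: add 1, 12.
From 1 via ε: add 9.
From 12 via ε: add 2.
No new states can be added; the closed set is {1, 2, 3, 4, 7, 9, 11, 12}.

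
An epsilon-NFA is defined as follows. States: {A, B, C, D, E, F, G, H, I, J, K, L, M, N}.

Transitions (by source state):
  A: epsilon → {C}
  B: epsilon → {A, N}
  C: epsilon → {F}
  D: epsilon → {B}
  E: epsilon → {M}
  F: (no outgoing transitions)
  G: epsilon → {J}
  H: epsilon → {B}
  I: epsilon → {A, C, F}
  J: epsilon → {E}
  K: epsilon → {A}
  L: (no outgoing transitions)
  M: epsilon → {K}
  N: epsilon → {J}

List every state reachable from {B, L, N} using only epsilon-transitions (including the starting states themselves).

Start with {B, L, N}.
From B via epsilon: add A.
From N via epsilon: add J.
From A via epsilon: add C.
From J via epsilon: add E.
From C via epsilon: add F.
From E via epsilon: add M.
From M via epsilon: add K.
No new states can be added; the closed set is {A, B, C, E, F, J, K, L, M, N}.

{A, B, C, E, F, J, K, L, M, N}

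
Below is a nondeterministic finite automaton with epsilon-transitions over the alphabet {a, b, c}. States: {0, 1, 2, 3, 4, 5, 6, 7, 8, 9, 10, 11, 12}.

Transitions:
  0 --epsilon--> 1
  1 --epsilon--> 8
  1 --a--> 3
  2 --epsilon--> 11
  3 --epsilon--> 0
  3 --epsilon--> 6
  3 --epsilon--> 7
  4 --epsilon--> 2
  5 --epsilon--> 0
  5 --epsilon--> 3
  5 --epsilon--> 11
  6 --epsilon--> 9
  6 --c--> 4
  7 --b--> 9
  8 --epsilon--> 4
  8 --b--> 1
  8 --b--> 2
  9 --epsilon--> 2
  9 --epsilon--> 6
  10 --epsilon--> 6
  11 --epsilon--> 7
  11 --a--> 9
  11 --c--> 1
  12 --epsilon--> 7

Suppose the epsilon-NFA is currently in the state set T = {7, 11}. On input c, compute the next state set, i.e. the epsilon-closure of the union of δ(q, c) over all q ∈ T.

{1, 2, 4, 7, 8, 11}

11 on c → {1}.
No c-transition from 7.
Union after reading c: {1}.
Now take the epsilon-closure:
From 1 via epsilon: add 8.
From 8 via epsilon: add 4.
From 4 via epsilon: add 2.
From 2 via epsilon: add 11.
From 11 via epsilon: add 7.
No new states can be added; the closed set is {1, 2, 4, 7, 8, 11}.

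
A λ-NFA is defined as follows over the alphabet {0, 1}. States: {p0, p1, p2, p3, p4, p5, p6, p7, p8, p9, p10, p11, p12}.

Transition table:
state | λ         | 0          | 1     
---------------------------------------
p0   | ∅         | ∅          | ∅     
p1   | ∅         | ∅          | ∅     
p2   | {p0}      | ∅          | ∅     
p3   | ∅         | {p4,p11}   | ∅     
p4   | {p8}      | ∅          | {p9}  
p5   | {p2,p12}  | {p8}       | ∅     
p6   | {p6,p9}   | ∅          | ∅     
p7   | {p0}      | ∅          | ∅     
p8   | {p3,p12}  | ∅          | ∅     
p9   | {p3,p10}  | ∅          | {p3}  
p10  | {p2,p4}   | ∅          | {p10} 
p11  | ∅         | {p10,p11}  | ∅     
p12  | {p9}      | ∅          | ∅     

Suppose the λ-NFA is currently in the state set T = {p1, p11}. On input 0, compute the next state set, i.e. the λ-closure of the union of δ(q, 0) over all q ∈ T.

p11 on 0 → {p10, p11}.
No 0-transition from p1.
Union after reading 0: {p10, p11}.
Now take the λ-closure:
From p10 via λ: add p2, p4.
From p2 via λ: add p0.
From p4 via λ: add p8.
From p8 via λ: add p3, p12.
From p12 via λ: add p9.
No new states can be added; the closed set is {p0, p2, p3, p4, p8, p9, p10, p11, p12}.

{p0, p2, p3, p4, p8, p9, p10, p11, p12}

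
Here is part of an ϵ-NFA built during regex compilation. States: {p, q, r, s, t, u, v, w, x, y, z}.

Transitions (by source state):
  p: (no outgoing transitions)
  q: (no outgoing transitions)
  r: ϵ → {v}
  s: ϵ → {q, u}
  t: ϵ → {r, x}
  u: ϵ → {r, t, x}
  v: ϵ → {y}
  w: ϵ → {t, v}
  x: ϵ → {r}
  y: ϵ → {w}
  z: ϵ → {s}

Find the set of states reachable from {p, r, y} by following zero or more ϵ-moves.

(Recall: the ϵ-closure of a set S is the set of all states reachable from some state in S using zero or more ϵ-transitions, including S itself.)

{p, r, t, v, w, x, y}

Start with {p, r, y}.
From r via ϵ: add v.
From y via ϵ: add w.
From w via ϵ: add t.
From t via ϵ: add x.
No new states can be added; the closed set is {p, r, t, v, w, x, y}.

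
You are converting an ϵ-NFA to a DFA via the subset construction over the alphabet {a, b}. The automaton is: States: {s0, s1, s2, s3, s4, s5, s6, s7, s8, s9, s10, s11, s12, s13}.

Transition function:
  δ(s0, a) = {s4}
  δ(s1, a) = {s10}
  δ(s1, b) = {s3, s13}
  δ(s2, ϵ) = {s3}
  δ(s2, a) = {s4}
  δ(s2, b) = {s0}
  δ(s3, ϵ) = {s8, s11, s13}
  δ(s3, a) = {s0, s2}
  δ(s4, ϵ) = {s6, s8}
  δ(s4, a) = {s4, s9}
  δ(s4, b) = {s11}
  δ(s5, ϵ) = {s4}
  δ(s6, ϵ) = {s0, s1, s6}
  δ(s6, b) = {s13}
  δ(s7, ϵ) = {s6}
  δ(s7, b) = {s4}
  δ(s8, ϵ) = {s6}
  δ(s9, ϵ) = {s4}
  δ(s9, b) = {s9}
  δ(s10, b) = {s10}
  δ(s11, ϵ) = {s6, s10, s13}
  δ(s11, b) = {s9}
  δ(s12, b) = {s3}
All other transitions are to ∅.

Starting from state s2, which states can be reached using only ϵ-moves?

Start with {s2}.
From s2 via ϵ: add s3.
From s3 via ϵ: add s8, s11, s13.
From s8 via ϵ: add s6.
From s11 via ϵ: add s10.
From s6 via ϵ: add s0, s1.
No new states can be added; the closed set is {s0, s1, s2, s3, s6, s8, s10, s11, s13}.

{s0, s1, s2, s3, s6, s8, s10, s11, s13}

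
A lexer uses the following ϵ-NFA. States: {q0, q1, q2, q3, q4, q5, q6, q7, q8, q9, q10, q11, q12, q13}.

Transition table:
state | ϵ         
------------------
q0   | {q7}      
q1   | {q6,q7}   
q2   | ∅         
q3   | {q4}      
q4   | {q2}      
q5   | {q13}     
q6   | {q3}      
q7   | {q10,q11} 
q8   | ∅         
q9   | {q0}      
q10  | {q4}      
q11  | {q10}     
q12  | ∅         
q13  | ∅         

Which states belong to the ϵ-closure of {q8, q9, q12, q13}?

Start with {q8, q9, q12, q13}.
From q9 via ϵ: add q0.
From q0 via ϵ: add q7.
From q7 via ϵ: add q10, q11.
From q10 via ϵ: add q4.
From q4 via ϵ: add q2.
No new states can be added; the closed set is {q0, q2, q4, q7, q8, q9, q10, q11, q12, q13}.

{q0, q2, q4, q7, q8, q9, q10, q11, q12, q13}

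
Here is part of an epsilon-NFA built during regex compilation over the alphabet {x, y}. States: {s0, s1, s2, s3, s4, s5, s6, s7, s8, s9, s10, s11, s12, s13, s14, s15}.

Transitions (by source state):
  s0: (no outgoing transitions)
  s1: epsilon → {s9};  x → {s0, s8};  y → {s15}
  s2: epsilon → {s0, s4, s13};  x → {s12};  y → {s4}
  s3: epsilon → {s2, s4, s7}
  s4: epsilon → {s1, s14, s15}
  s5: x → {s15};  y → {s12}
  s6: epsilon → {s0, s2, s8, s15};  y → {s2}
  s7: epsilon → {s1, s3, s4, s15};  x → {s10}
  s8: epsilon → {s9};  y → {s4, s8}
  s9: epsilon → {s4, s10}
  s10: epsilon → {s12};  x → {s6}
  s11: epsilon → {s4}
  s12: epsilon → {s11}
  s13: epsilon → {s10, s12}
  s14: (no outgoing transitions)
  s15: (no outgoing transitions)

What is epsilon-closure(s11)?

Start with {s11}.
From s11 via epsilon: add s4.
From s4 via epsilon: add s1, s14, s15.
From s1 via epsilon: add s9.
From s9 via epsilon: add s10.
From s10 via epsilon: add s12.
No new states can be added; the closed set is {s1, s4, s9, s10, s11, s12, s14, s15}.

{s1, s4, s9, s10, s11, s12, s14, s15}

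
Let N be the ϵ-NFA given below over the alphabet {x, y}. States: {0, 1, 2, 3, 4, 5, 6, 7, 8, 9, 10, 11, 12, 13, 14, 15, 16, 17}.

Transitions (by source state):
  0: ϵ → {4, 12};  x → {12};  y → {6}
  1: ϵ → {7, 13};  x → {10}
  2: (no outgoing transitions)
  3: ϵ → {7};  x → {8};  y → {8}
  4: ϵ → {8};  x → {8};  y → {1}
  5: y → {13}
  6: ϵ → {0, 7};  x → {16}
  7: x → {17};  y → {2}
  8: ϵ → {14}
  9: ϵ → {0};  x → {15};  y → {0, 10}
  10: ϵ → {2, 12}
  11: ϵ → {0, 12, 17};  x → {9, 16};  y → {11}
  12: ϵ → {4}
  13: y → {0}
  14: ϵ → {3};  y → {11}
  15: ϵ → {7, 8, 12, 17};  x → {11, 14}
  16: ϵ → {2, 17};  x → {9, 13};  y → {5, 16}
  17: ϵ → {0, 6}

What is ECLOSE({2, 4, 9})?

Start with {2, 4, 9}.
From 4 via ϵ: add 8.
From 9 via ϵ: add 0.
From 0 via ϵ: add 12.
From 8 via ϵ: add 14.
From 14 via ϵ: add 3.
From 3 via ϵ: add 7.
No new states can be added; the closed set is {0, 2, 3, 4, 7, 8, 9, 12, 14}.

{0, 2, 3, 4, 7, 8, 9, 12, 14}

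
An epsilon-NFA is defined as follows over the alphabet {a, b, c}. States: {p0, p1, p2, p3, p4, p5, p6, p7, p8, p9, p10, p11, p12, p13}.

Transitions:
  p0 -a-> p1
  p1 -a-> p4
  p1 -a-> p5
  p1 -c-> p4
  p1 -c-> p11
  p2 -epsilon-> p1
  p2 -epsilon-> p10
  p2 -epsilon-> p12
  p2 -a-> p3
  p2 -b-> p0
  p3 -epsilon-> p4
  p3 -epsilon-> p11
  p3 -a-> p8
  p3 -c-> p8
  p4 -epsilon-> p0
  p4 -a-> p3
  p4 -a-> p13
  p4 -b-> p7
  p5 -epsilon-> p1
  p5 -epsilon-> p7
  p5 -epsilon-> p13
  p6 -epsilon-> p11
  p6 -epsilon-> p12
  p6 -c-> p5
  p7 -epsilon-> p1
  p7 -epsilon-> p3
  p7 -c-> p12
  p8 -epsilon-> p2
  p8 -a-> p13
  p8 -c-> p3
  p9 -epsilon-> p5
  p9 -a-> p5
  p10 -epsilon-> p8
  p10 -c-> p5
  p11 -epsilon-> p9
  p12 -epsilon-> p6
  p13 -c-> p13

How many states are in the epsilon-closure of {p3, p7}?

9

Start with {p3, p7}.
From p3 via epsilon: add p4, p11.
From p7 via epsilon: add p1.
From p4 via epsilon: add p0.
From p11 via epsilon: add p9.
From p9 via epsilon: add p5.
From p5 via epsilon: add p13.
epsilon-closure = {p0, p1, p3, p4, p5, p7, p9, p11, p13}, which has 9 states.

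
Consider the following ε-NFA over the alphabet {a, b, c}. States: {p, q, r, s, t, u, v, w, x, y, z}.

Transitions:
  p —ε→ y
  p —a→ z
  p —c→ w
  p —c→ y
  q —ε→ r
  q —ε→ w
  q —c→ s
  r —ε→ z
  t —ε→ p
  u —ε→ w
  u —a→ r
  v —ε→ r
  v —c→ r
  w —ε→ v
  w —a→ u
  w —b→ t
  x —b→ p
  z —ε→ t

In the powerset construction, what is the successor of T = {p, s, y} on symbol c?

p on c → {w, y}.
No c-transition from s, y.
Union after reading c: {w, y}.
Now take the ε-closure:
From w via ε: add v.
From v via ε: add r.
From r via ε: add z.
From z via ε: add t.
From t via ε: add p.
No new states can be added; the closed set is {p, r, t, v, w, y, z}.

{p, r, t, v, w, y, z}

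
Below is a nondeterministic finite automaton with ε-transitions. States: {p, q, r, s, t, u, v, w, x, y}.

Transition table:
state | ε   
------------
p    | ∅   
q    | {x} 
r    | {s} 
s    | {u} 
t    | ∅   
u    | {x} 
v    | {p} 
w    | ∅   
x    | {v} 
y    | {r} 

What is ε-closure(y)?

{p, r, s, u, v, x, y}

Start with {y}.
From y via ε: add r.
From r via ε: add s.
From s via ε: add u.
From u via ε: add x.
From x via ε: add v.
From v via ε: add p.
No new states can be added; the closed set is {p, r, s, u, v, x, y}.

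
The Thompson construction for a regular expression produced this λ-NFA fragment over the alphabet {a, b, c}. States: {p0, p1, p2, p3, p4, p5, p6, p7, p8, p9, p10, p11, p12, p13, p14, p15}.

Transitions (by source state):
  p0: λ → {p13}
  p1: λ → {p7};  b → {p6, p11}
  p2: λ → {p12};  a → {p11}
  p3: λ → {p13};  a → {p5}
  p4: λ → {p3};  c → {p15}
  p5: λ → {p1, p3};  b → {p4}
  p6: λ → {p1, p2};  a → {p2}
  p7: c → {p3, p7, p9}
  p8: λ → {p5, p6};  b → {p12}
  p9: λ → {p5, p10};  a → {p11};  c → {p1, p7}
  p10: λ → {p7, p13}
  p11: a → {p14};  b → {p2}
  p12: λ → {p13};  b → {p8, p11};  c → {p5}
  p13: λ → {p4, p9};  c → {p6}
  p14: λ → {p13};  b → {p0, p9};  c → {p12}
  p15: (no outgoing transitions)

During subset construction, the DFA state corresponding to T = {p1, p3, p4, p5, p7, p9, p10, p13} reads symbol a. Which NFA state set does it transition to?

p3 on a → {p5}.
p9 on a → {p11}.
No a-transition from p1, p4, p5, p7, p10, p13.
Union after reading a: {p5, p11}.
Now take the λ-closure:
From p5 via λ: add p1, p3.
From p1 via λ: add p7.
From p3 via λ: add p13.
From p13 via λ: add p4, p9.
From p9 via λ: add p10.
No new states can be added; the closed set is {p1, p3, p4, p5, p7, p9, p10, p11, p13}.

{p1, p3, p4, p5, p7, p9, p10, p11, p13}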